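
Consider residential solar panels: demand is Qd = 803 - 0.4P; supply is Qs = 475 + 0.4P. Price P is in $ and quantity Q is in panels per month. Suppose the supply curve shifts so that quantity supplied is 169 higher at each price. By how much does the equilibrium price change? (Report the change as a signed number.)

ΔP = -211.25

Set Qd = Qs: 803 - 0.4P = 475 + 0.4P, so 328 = 0.8P and P* = 410.
Then Q* = 803 - 0.4(410) = 639.
After the shift, supply is Qs = 644 + 0.4P.
New equilibrium: 159 = 0.8P, so P = 198.75 and Q = 723.5.
ΔP = 198.75 - 410 = -211.25.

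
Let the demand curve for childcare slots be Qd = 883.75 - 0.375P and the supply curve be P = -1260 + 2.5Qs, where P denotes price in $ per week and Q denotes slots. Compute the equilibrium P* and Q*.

P* = 490, Q* = 700

Solving each curve for Q: Qs = 504 + 0.4P.
Set Qd = Qs: 883.75 - 0.375P = 504 + 0.4P, so 379.75 = 0.775P and P* = 490.
Substitute back: Q* = 883.75 - 0.375(490) = 700.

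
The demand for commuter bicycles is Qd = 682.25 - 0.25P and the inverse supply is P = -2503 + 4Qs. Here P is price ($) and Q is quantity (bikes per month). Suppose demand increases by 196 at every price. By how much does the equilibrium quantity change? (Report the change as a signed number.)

Inverting to quantity form: Qs = 625.75 + 0.25P.
Set Qd = Qs: 682.25 - 0.25P = 625.75 + 0.25P, so 56.5 = 0.5P and P* = 113.
Plugging P* into demand: Q* = 682.25 - 0.25(113) = 654.
After the shift, demand is Qd = 878.25 - 0.25P.
The new intersection has 252.5 = 0.5P, i.e. P = 505, Q = 752.
ΔQ = 752 - 654 = 98.

ΔQ = 98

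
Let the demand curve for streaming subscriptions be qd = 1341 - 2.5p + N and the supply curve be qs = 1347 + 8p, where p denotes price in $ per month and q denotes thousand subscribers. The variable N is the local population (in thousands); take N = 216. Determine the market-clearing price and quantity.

p* = 20, q* = 1507

With N = 216, demand is qd = 1557 - 2.5p.
At equilibrium qd = qs, so 1557 - 2.5p = 1347 + 8p; collecting terms, 210 = 10.5p and p* = 20.
Substitute back: q* = 1557 - 2.5(20) = 1507.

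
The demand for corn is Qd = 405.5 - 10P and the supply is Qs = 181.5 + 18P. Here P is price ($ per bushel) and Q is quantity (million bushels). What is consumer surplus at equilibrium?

Consumer surplus = 5297.5125

Set Qd = Qs: 405.5 - 10P = 181.5 + 18P, so 224 = 28P and P* = 8.
Then Q* = 405.5 - 10(8) = 325.5.
Demand choke price (Qd = 0): P = 405.5/10 = 40.55. Consumer surplus = ½ × (40.55 - 8) × 325.5 = 5297.5125.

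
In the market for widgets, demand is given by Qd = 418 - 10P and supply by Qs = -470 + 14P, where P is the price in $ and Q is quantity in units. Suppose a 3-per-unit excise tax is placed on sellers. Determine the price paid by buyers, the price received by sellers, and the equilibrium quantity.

P_b = 38.75, P_s = 35.75, Q = 30.5

The tax drives a wedge P_b - P_s = 3. Substituting P_s = P_b - 3 into supply: Qs = -512 + 14P_b.
Equate demand and the shifted supply: 418 - 10P_b = -512 + 14P_b, giving 24P_b = 930, so P_b = 38.75.
Then P_s = 38.75 - 3 = 35.75 and Q = 418 - 10(38.75) = 30.5.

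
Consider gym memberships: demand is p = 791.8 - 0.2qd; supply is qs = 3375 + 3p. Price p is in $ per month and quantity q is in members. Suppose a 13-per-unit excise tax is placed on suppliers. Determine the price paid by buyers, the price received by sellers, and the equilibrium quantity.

p_b = 77.875, p_s = 64.875, q = 3569.625

In direct form, qd = 3959 - 5p.
The tax drives a wedge p_b - p_s = 13. Substituting p_s = p_b - 13 into supply: qs = 3336 + 3p_b.
Equate demand and the shifted supply: 3959 - 5p_b = 3336 + 3p_b, giving 8p_b = 623, so p_b = 77.875.
So p_s = 64.875 and the quantity traded is q = 3959 - 5(77.875) = 3569.625.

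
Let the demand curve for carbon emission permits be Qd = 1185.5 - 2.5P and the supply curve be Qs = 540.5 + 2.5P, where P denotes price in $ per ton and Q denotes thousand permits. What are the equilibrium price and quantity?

P* = 129, Q* = 863

Equating demand and supply, 1185.5 - 2.5P = 540.5 + 2.5P gives 5P = 645, so P* = 129.
Substitute back: Q* = 1185.5 - 2.5(129) = 863.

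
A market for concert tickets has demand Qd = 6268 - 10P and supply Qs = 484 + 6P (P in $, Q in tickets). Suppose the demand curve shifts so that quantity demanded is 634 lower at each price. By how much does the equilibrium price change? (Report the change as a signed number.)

ΔP = -39.625

Equating demand and supply, 6268 - 10P = 484 + 6P gives 16P = 5784, so P* = 361.5.
Then Q* = 6268 - 10(361.5) = 2653.
After the shift, demand is Qd = 5634 - 10P.
The new intersection has 5150 = 16P, i.e. P = 321.875, Q = 2415.25.
ΔP = 321.875 - 361.5 = -39.625.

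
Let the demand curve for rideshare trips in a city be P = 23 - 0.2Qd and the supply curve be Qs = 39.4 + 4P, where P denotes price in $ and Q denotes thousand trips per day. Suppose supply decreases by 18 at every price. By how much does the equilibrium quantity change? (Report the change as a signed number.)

ΔQ = -10

Inverting to quantity form: Qd = 115 - 5P.
The market clears where 115 - 5P = 39.4 + 4P. Rearranging, 9P = 75.6, hence P* = 8.4.
Plugging P* into demand: Q* = 115 - 5(8.4) = 73.
After the shift, supply is Qs = 21.4 + 4P.
The new intersection has 93.6 = 9P, i.e. P = 10.4, Q = 63.
ΔQ = 63 - 73 = -10.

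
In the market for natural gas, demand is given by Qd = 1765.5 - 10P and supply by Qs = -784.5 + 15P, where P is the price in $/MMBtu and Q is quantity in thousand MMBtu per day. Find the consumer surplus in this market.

Set Qd = Qs: 1765.5 - 10P = -784.5 + 15P, so 2550 = 25P and P* = 102.
From the demand curve, Q* = 1765.5 - 10(102) = 745.5.
Demand choke price (Qd = 0): P = 1765.5/10 = 176.55. Consumer surplus = ½ × (176.55 - 102) × 745.5 = 27788.5125.

Consumer surplus = 27788.5125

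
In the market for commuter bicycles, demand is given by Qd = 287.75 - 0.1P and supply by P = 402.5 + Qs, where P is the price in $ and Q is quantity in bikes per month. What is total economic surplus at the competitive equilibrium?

In direct form, Qs = -402.5 + P.
Set Qd = Qs: 287.75 - 0.1P = -402.5 + P, so 690.25 = 1.1P and P* = 627.5.
Plugging P* into demand: Q* = 287.75 - 0.1(627.5) = 225.
Demand choke price = 2877.5; supply choke price = 402.5. CS = ½(2877.5 - 627.5)(225) = 253125; PS = ½(627.5 - 402.5)(225) = 25312.5. Total surplus = 278437.5.

Total surplus = 278437.5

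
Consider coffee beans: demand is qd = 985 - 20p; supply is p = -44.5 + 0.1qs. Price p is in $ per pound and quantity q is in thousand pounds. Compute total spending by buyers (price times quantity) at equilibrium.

Solving each curve for q: qs = 445 + 10p.
Equating demand and supply, 985 - 20p = 445 + 10p gives 30p = 540, so p* = 18.
Plugging p* into demand: q* = 985 - 20(18) = 625.
Total spending by buyers = p* × q* = 18 × 625 = 11250.

Total spending by buyers = 11250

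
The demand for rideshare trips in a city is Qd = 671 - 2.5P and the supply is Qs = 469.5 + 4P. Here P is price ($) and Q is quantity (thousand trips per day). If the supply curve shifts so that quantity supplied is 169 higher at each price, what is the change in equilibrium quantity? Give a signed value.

ΔQ = 65

The market clears where 671 - 2.5P = 469.5 + 4P. Rearranging, 6.5P = 201.5, hence P* = 31.
Then Q* = 671 - 2.5(31) = 593.5.
After the shift, supply is Qs = 638.5 + 4P.
Re-solving, 6.5P = 32.5 gives P = 5 and Q = 658.5.
ΔQ = 658.5 - 593.5 = 65.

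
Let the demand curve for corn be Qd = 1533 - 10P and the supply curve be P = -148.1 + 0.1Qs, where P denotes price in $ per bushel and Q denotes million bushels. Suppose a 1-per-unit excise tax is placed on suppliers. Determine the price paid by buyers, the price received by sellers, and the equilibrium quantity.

Solving each curve for Q: Qs = 1481 + 10P.
With a tax of 1 on suppliers, they supply based on the net price P_s = P_b - 1, so Qs = 1471 + 10P_b.
Equate demand and the shifted supply: 1533 - 10P_b = 1471 + 10P_b, giving 20P_b = 62, so P_b = 3.1.
So P_s = 2.1 and the quantity traded is Q = 1533 - 10(3.1) = 1502.

P_b = 3.1, P_s = 2.1, Q = 1502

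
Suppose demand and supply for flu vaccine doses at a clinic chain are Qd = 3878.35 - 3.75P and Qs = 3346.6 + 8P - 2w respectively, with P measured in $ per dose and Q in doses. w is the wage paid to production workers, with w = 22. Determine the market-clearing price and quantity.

With w = 22, supply is Qs = 3302.6 + 8P.
At equilibrium Qd = Qs, so 3878.35 - 3.75P = 3302.6 + 8P; collecting terms, 575.75 = 11.75P and P* = 49.
Then Q* = 3878.35 - 3.75(49) = 3694.6.

P* = 49, Q* = 3694.6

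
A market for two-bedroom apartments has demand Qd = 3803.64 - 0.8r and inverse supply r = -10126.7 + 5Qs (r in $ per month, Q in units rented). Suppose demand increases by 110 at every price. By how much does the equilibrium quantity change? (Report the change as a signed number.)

Rewriting in direct form: Qs = 2025.34 + 0.2r.
Equating demand and supply, 3803.64 - 0.8r = 2025.34 + 0.2r gives r = 1778.3, so r* = 1778.3.
Then Q* = 3803.64 - 0.8(1778.3) = 2381.
After the shift, demand is Qd = 3913.64 - 0.8r.
New equilibrium: 1888.3 = r, so r = 1888.3 and Q = 2403.
ΔQ = 2403 - 2381 = 22.

ΔQ = 22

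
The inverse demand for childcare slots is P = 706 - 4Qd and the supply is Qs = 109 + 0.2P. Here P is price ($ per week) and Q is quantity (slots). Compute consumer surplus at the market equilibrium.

Consumer surplus = 38642

Rewriting in direct form: Qd = 176.5 - 0.25P.
Equating demand and supply, 176.5 - 0.25P = 109 + 0.2P gives 0.45P = 67.5, so P* = 150.
Then Q* = 176.5 - 0.25(150) = 139.
Demand choke price (Qd = 0): P = 176.5/0.25 = 706. Consumer surplus = ½ × (706 - 150) × 139 = 38642.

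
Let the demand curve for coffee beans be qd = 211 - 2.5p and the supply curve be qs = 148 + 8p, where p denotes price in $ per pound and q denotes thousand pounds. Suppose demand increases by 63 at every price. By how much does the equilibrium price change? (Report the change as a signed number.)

Equating demand and supply, 211 - 2.5p = 148 + 8p gives 10.5p = 63, so p* = 6.
Substitute back: q* = 211 - 2.5(6) = 196.
After the shift, demand is qd = 274 - 2.5p.
The new intersection has 126 = 10.5p, i.e. p = 12, q = 244.
Δp = 12 - 6 = 6.

Δp = 6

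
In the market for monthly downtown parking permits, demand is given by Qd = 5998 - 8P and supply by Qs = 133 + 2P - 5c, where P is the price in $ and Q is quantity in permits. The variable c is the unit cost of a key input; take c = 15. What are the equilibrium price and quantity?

P* = 594, Q* = 1246

With c = 15, supply is Qs = 58 + 2P.
The market clears where 5998 - 8P = 58 + 2P. Rearranging, 10P = 5940, hence P* = 594.
From the demand curve, Q* = 5998 - 8(594) = 1246.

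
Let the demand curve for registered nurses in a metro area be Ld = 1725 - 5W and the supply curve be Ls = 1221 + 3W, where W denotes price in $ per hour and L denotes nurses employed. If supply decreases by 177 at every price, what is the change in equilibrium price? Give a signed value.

At equilibrium Ld = Ls, so 1725 - 5W = 1221 + 3W; collecting terms, 504 = 8W and W* = 63.
Then L* = 1725 - 5(63) = 1410.
After the shift, supply is Ls = 1044 + 3W.
Re-solving, 8W = 681 gives W = 85.125 and L = 1299.375.
ΔW = 85.125 - 63 = 22.125.

ΔW = 22.125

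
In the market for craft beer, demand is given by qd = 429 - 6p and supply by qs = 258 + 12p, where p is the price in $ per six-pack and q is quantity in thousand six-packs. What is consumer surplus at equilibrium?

Consumer surplus = 11532

Equating demand and supply, 429 - 6p = 258 + 12p gives 18p = 171, so p* = 9.5.
Plugging p* into demand: q* = 429 - 6(9.5) = 372.
Demand choke price (qd = 0): p = 429/6 = 71.5. Consumer surplus = ½ × (71.5 - 9.5) × 372 = 11532.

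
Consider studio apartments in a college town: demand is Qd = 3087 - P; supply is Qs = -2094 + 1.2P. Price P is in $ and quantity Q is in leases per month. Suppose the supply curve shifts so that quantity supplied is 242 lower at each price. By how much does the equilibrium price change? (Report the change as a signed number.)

At equilibrium Qd = Qs, so 3087 - P = -2094 + 1.2P; collecting terms, 5181 = 2.2P and P* = 2355.
From the demand curve, Q* = 3087 - 2355 = 732.
After the shift, supply is Qs = -2336 + 1.2P.
The new intersection has 5423 = 2.2P, i.e. P = 2465, Q = 622.
ΔP = 2465 - 2355 = 110.

ΔP = 110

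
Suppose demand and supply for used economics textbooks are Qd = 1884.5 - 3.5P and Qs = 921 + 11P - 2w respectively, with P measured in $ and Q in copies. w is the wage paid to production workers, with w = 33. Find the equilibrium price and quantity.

P* = 71, Q* = 1636

With w = 33, supply is Qs = 855 + 11P.
Set Qd = Qs: 1884.5 - 3.5P = 855 + 11P, so 1029.5 = 14.5P and P* = 71.
Substitute back: Q* = 1884.5 - 3.5(71) = 1636.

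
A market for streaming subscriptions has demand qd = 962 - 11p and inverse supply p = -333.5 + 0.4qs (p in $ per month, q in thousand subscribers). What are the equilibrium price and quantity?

Solving each curve for q: qs = 833.75 + 2.5p.
Set qd = qs: 962 - 11p = 833.75 + 2.5p, so 128.25 = 13.5p and p* = 9.5.
From the demand curve, q* = 962 - 11(9.5) = 857.5.

p* = 9.5, q* = 857.5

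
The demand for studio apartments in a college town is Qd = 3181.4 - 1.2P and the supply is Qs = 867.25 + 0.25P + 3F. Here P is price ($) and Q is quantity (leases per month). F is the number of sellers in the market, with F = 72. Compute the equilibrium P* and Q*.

P* = 1447, Q* = 1445

With F = 72, supply is Qs = 1083.25 + 0.25P.
Set Qd = Qs: 3181.4 - 1.2P = 1083.25 + 0.25P, so 2098.15 = 1.45P and P* = 1447.
From the demand curve, Q* = 3181.4 - 1.2(1447) = 1445.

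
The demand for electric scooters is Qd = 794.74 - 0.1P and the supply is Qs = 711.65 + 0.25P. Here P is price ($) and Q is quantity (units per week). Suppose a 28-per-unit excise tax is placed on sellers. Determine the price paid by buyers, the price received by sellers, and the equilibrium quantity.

Sellers keep P_s = P_b - 28 per unit, so supply in terms of the buyer price is Qs = 704.65 + 0.25P_b.
Equate demand and the shifted supply: 794.74 - 0.1P_b = 704.65 + 0.25P_b, giving 0.35P_b = 90.09, so P_b = 257.4.
So P_s = 229.4 and the quantity traded is Q = 794.74 - 0.1(257.4) = 769.

P_b = 257.4, P_s = 229.4, Q = 769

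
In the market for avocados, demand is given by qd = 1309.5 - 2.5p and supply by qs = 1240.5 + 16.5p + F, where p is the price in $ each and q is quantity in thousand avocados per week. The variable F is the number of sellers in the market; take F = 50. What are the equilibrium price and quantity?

With F = 50, supply is qs = 1290.5 + 16.5p.
The market clears where 1309.5 - 2.5p = 1290.5 + 16.5p. Rearranging, 19p = 19, hence p* = 1.
From the demand curve, q* = 1309.5 - 2.5(1) = 1307.

p* = 1, q* = 1307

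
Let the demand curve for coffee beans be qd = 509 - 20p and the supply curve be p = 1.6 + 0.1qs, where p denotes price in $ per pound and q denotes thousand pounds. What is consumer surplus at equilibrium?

Inverting to quantity form: qs = -16 + 10p.
Equating demand and supply, 509 - 20p = -16 + 10p gives 30p = 525, so p* = 17.5.
From the demand curve, q* = 509 - 20(17.5) = 159.
Demand choke price (qd = 0): p = 509/20 = 25.45. Consumer surplus = ½ × (25.45 - 17.5) × 159 = 632.025.

Consumer surplus = 632.025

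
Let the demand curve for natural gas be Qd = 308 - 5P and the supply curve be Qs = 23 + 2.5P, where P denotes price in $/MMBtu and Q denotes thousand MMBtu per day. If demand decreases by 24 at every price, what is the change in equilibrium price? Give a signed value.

Equating demand and supply, 308 - 5P = 23 + 2.5P gives 7.5P = 285, so P* = 38.
From the demand curve, Q* = 308 - 5(38) = 118.
After the shift, demand is Qd = 284 - 5P.
New equilibrium: 261 = 7.5P, so P = 34.8 and Q = 110.
ΔP = 34.8 - 38 = -3.2.

ΔP = -3.2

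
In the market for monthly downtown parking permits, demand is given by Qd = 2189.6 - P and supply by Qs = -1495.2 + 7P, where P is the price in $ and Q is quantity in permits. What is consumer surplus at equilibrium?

Equating demand and supply, 2189.6 - P = -1495.2 + 7P gives 8P = 3684.8, so P* = 460.6.
Plugging P* into demand: Q* = 2189.6 - 460.6 = 1729.
Demand choke price (Qd = 0): P = 2189.6. Consumer surplus = ½ × (2189.6 - 460.6) × 1729 = 1494720.5.

Consumer surplus = 1494720.5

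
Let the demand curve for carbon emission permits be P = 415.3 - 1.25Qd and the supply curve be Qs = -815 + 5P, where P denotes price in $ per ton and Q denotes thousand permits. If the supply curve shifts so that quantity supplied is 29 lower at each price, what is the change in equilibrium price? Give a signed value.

ΔP = 5

Solving each curve for Q: Qd = 332.24 - 0.8P.
Equating demand and supply, 332.24 - 0.8P = -815 + 5P gives 5.8P = 1147.24, so P* = 197.8.
Substitute back: Q* = 332.24 - 0.8(197.8) = 174.
After the shift, supply is Qs = -844 + 5P.
Re-solving, 5.8P = 1176.24 gives P = 202.8 and Q = 170.
ΔP = 202.8 - 197.8 = 5.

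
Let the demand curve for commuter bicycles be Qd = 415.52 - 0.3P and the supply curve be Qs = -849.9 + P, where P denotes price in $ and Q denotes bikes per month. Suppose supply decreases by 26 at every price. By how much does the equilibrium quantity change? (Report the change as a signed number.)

The market clears where 415.52 - 0.3P = -849.9 + P. Rearranging, 1.3P = 1265.42, hence P* = 973.4.
Substitute back: Q* = 415.52 - 0.3(973.4) = 123.5.
After the shift, supply is Qs = -875.9 + P.
Re-solving, 1.3P = 1291.42 gives P = 993.4 and Q = 117.5.
ΔQ = 117.5 - 123.5 = -6.

ΔQ = -6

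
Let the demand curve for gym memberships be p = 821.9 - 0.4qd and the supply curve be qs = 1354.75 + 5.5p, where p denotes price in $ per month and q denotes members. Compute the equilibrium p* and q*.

p* = 87.5, q* = 1836

In direct form, qd = 2054.75 - 2.5p.
Set qd = qs: 2054.75 - 2.5p = 1354.75 + 5.5p, so 700 = 8p and p* = 87.5.
From the demand curve, q* = 2054.75 - 2.5(87.5) = 1836.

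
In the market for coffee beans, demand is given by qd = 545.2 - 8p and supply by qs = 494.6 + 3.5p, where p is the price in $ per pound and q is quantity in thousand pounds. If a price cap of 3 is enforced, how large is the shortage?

With p fixed at 3, quantity demanded is 521.2 and quantity supplied is 505.1.
Shortage = qd - qs = 521.2 - 505.1 = 16.1.

Shortage = 16.1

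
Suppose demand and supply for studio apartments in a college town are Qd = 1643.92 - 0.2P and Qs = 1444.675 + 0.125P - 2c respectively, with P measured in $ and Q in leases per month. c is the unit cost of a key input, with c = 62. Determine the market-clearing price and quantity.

With c = 62, supply is Qs = 1320.675 + 0.125P.
Equating demand and supply, 1643.92 - 0.2P = 1320.675 + 0.125P gives 0.325P = 323.245, so P* = 994.6.
Then Q* = 1643.92 - 0.2(994.6) = 1445.

P* = 994.6, Q* = 1445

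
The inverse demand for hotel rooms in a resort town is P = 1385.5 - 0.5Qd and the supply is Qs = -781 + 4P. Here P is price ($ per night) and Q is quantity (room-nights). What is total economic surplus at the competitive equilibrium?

Solving each curve for Q: Qd = 2771 - 2P.
At equilibrium Qd = Qs, so 2771 - 2P = -781 + 4P; collecting terms, 3552 = 6P and P* = 592.
Plugging P* into demand: Q* = 2771 - 2(592) = 1587.
Demand choke price = 1385.5; supply choke price = 195.25. CS = ½(1385.5 - 592)(1587) = 629642.25; PS = ½(592 - 195.25)(1587) = 314821.125. Total surplus = 944463.375.

Total surplus = 944463.375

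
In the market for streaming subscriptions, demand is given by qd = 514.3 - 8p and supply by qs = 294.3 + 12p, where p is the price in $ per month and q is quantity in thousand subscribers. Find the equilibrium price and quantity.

p* = 11, q* = 426.3

The market clears where 514.3 - 8p = 294.3 + 12p. Rearranging, 20p = 220, hence p* = 11.
Substitute back: q* = 514.3 - 8(11) = 426.3.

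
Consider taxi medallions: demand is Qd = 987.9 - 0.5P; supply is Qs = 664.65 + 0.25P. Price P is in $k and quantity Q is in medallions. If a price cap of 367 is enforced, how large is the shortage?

Shortage = 48

At P = 367: Qd = 804.4 and Qs = 756.4.
Shortage = Qd - Qs = 804.4 - 756.4 = 48.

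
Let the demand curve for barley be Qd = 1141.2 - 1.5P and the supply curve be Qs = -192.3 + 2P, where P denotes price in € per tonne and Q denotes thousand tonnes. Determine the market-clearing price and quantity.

P* = 381, Q* = 569.7

Equating demand and supply, 1141.2 - 1.5P = -192.3 + 2P gives 3.5P = 1333.5, so P* = 381.
Plugging P* into demand: Q* = 1141.2 - 1.5(381) = 569.7.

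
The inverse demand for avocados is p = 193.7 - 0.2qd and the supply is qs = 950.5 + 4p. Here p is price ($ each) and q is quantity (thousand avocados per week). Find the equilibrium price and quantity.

In direct form, qd = 968.5 - 5p.
Equating demand and supply, 968.5 - 5p = 950.5 + 4p gives 9p = 18, so p* = 2.
Substitute back: q* = 968.5 - 5(2) = 958.5.

p* = 2, q* = 958.5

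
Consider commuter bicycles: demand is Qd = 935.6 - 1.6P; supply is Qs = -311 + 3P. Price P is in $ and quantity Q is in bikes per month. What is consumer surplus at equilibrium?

Consumer surplus = 78751.25

Equating demand and supply, 935.6 - 1.6P = -311 + 3P gives 4.6P = 1246.6, so P* = 271.
From the demand curve, Q* = 935.6 - 1.6(271) = 502.
Demand choke price (Qd = 0): P = 935.6/1.6 = 584.75. Consumer surplus = ½ × (584.75 - 271) × 502 = 78751.25.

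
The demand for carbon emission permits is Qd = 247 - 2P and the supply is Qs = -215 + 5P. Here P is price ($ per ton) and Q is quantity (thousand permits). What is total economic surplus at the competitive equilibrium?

Total surplus = 4628.75

Set Qd = Qs: 247 - 2P = -215 + 5P, so 462 = 7P and P* = 66.
Plugging P* into demand: Q* = 247 - 2(66) = 115.
Demand choke price = 123.5; supply choke price = 43. CS = ½(123.5 - 66)(115) = 3306.25; PS = ½(66 - 43)(115) = 1322.5. Total surplus = 4628.75.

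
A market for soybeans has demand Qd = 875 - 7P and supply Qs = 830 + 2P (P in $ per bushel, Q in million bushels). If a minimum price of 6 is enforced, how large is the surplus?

At P = 6: Qd = 833 and Qs = 842.
Surplus = Qs - Qd = 842 - 833 = 9.

Surplus = 9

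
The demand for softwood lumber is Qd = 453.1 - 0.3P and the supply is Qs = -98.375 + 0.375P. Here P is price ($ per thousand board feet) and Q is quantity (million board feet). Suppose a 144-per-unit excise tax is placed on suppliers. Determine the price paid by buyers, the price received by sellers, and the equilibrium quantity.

P_b = 897, P_s = 753, Q = 184

With a tax of 144 on suppliers, they supply based on the net price P_s = P_b - 144, so Qs = -152.375 + 0.375P_b.
Set Qd = Qs: 453.1 - 0.3P_b = -152.375 + 0.375P_b, so 605.475 = 0.675P_b and P_b = 897.
Then P_s = 897 - 144 = 753 and Q = 453.1 - 0.3(897) = 184.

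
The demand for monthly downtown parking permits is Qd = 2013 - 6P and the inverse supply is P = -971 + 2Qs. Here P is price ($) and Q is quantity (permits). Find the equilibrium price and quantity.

P* = 235, Q* = 603

Solving each curve for Q: Qs = 485.5 + 0.5P.
At equilibrium Qd = Qs, so 2013 - 6P = 485.5 + 0.5P; collecting terms, 1527.5 = 6.5P and P* = 235.
Plugging P* into demand: Q* = 2013 - 6(235) = 603.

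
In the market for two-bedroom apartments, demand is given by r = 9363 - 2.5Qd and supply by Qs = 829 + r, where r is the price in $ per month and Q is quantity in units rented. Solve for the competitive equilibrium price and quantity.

Rewriting in direct form: Qd = 3745.2 - 0.4r.
At equilibrium Qd = Qs, so 3745.2 - 0.4r = 829 + r; collecting terms, 2916.2 = 1.4r and r* = 2083.
Substitute back: Q* = 3745.2 - 0.4(2083) = 2912.

r* = 2083, Q* = 2912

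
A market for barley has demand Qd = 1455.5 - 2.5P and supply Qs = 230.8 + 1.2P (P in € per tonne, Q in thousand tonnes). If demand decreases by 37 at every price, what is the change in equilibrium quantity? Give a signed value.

At equilibrium Qd = Qs, so 1455.5 - 2.5P = 230.8 + 1.2P; collecting terms, 1224.7 = 3.7P and P* = 331.
From the demand curve, Q* = 1455.5 - 2.5(331) = 628.
After the shift, demand is Qd = 1418.5 - 2.5P.
New equilibrium: 1187.7 = 3.7P, so P = 321 and Q = 616.
ΔQ = 616 - 628 = -12.

ΔQ = -12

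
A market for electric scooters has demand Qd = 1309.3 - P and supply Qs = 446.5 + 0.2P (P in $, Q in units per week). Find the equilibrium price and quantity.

Set Qd = Qs: 1309.3 - P = 446.5 + 0.2P, so 862.8 = 1.2P and P* = 719.
From the demand curve, Q* = 1309.3 - 719 = 590.3.

P* = 719, Q* = 590.3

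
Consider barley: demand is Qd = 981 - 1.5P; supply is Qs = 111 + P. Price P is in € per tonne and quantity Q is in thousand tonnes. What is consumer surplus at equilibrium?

Equating demand and supply, 981 - 1.5P = 111 + P gives 2.5P = 870, so P* = 348.
From the demand curve, Q* = 981 - 1.5(348) = 459.
Demand choke price (Qd = 0): P = 981/1.5 = 654. Consumer surplus = ½ × (654 - 348) × 459 = 70227.

Consumer surplus = 70227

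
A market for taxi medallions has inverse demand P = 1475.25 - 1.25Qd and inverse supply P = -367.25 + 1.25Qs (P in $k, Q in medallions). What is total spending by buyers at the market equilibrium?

Total spending by buyers = 408298

Inverting to quantity form: Qd = 1180.2 - 0.8P and Qs = 293.8 + 0.8P.
Equating demand and supply, 1180.2 - 0.8P = 293.8 + 0.8P gives 1.6P = 886.4, so P* = 554.
From the demand curve, Q* = 1180.2 - 0.8(554) = 737.
Total spending by buyers = P* × Q* = 554 × 737 = 408298.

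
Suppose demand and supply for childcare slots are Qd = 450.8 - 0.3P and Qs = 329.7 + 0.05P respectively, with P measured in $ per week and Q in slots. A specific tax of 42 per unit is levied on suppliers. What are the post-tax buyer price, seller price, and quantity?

P_b = 352, P_s = 310, Q = 345.2

With a tax of 42 on suppliers, they supply based on the net price P_s = P_b - 42, so Qs = 327.6 + 0.05P_b.
Set Qd = Qs: 450.8 - 0.3P_b = 327.6 + 0.05P_b, so 123.2 = 0.35P_b and P_b = 352.
So P_s = 310 and the quantity traded is Q = 450.8 - 0.3(352) = 345.2.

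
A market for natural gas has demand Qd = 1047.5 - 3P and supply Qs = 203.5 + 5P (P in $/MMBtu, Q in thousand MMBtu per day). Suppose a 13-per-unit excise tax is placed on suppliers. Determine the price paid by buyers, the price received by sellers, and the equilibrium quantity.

P_b = 113.625, P_s = 100.625, Q = 706.625

Suppliers keep P_s = P_b - 13 per unit, so supply in terms of the buyer price is Qs = 138.5 + 5P_b.
Market clearing requires 1047.5 - 3P_b = 138.5 + 5P_b; hence 909 = 8P_b and P_b = 113.625.
Then P_s = 113.625 - 13 = 100.625 and Q = 1047.5 - 3(113.625) = 706.625.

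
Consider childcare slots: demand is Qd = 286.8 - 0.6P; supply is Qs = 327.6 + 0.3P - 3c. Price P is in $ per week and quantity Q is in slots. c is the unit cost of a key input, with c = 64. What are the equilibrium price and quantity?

P* = 168, Q* = 186

With c = 64, supply is Qs = 135.6 + 0.3P.
The market clears where 286.8 - 0.6P = 135.6 + 0.3P. Rearranging, 0.9P = 151.2, hence P* = 168.
Then Q* = 286.8 - 0.6(168) = 186.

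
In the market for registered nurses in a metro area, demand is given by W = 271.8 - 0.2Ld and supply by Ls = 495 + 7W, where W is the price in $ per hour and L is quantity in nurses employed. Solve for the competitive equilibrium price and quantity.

Inverting to quantity form: Ld = 1359 - 5W.
At equilibrium Ld = Ls, so 1359 - 5W = 495 + 7W; collecting terms, 864 = 12W and W* = 72.
Substitute back: L* = 1359 - 5(72) = 999.

W* = 72, L* = 999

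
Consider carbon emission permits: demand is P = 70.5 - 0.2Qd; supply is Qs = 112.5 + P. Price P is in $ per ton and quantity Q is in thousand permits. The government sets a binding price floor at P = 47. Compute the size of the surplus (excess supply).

Rewriting in direct form: Qd = 352.5 - 5P.
Evaluating both curves at the floor price 47 gives Qd = 117.5, Qs = 159.5.
Surplus = Qs - Qd = 159.5 - 117.5 = 42.

Surplus = 42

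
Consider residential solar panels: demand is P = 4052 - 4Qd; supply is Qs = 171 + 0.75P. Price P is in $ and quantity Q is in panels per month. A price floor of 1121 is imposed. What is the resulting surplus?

In direct form, Qd = 1013 - 0.25P.
At P = 1121: Qd = 732.75 and Qs = 1011.75.
Surplus = Qs - Qd = 1011.75 - 732.75 = 279.

Surplus = 279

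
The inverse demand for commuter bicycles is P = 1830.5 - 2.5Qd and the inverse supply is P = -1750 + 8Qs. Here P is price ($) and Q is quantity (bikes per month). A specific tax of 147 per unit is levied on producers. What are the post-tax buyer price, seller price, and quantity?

P_b = 1013, P_s = 866, Q = 327

Solving each curve for Q: Qd = 732.2 - 0.4P and Qs = 218.75 + 0.125P.
With a tax of 147 on producers, they supply based on the net price P_s = P_b - 147, so Qs = 200.375 + 0.125P_b.
Set Qd = Qs: 732.2 - 0.4P_b = 200.375 + 0.125P_b, so 531.825 = 0.525P_b and P_b = 1013.
So P_s = 866 and the quantity traded is Q = 732.2 - 0.4(1013) = 327.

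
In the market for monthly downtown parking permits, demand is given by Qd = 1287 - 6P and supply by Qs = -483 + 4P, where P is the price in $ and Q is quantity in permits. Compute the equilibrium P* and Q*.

P* = 177, Q* = 225

Equating demand and supply, 1287 - 6P = -483 + 4P gives 10P = 1770, so P* = 177.
Plugging P* into demand: Q* = 1287 - 6(177) = 225.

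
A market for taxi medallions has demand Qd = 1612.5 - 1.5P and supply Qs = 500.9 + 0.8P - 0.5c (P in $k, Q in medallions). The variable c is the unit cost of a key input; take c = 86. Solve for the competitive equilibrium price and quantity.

P* = 502, Q* = 859.5

With c = 86, supply is Qs = 457.9 + 0.8P.
Equating demand and supply, 1612.5 - 1.5P = 457.9 + 0.8P gives 2.3P = 1154.6, so P* = 502.
Then Q* = 1612.5 - 1.5(502) = 859.5.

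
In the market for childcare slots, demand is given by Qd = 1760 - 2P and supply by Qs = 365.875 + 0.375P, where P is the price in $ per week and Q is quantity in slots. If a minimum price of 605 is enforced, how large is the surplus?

Surplus = 42.75

With P fixed at 605, quantity demanded is 550 and quantity supplied is 592.75.
Surplus = Qs - Qd = 592.75 - 550 = 42.75.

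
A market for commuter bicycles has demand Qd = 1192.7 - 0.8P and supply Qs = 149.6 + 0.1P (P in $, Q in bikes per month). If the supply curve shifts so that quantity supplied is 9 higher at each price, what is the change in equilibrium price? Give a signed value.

At equilibrium Qd = Qs, so 1192.7 - 0.8P = 149.6 + 0.1P; collecting terms, 1043.1 = 0.9P and P* = 1159.
Plugging P* into demand: Q* = 1192.7 - 0.8(1159) = 265.5.
After the shift, supply is Qs = 158.6 + 0.1P.
New equilibrium: 1034.1 = 0.9P, so P = 1149 and Q = 273.5.
ΔP = 1149 - 1159 = -10.

ΔP = -10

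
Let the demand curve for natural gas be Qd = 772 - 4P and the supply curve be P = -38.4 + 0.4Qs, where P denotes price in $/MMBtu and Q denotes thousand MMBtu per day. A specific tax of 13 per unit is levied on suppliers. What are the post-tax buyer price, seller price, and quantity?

Solving each curve for Q: Qs = 96 + 2.5P.
Suppliers keep P_s = P_b - 13 per unit, so supply in terms of the buyer price is Qs = 63.5 + 2.5P_b.
Set Qd = Qs: 772 - 4P_b = 63.5 + 2.5P_b, so 708.5 = 6.5P_b and P_b = 109.
Then P_s = 109 - 13 = 96 and Q = 772 - 4(109) = 336.

P_b = 109, P_s = 96, Q = 336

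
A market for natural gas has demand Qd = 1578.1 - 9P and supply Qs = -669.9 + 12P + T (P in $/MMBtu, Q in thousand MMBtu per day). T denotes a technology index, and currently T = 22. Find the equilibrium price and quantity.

P* = 106, Q* = 624.1

With T = 22, supply is Qs = -647.9 + 12P.
Set Qd = Qs: 1578.1 - 9P = -647.9 + 12P, so 2226 = 21P and P* = 106.
From the demand curve, Q* = 1578.1 - 9(106) = 624.1.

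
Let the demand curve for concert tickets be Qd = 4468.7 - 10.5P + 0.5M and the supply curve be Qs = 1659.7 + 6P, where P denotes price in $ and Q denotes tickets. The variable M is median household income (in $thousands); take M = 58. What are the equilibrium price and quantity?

With M = 58, demand is Qd = 4497.7 - 10.5P.
At equilibrium Qd = Qs, so 4497.7 - 10.5P = 1659.7 + 6P; collecting terms, 2838 = 16.5P and P* = 172.
From the demand curve, Q* = 4497.7 - 10.5(172) = 2691.7.

P* = 172, Q* = 2691.7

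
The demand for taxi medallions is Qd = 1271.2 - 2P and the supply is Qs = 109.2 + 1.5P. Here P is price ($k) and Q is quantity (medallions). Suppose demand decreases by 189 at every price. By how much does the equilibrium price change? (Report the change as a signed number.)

Set Qd = Qs: 1271.2 - 2P = 109.2 + 1.5P, so 1162 = 3.5P and P* = 332.
From the demand curve, Q* = 1271.2 - 2(332) = 607.2.
After the shift, demand is Qd = 1082.2 - 2P.
New equilibrium: 973 = 3.5P, so P = 278 and Q = 526.2.
ΔP = 278 - 332 = -54.

ΔP = -54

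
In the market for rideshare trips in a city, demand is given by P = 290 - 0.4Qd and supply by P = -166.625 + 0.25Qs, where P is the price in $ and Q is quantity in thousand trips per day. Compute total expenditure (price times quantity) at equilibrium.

Inverting to quantity form: Qd = 725 - 2.5P and Qs = 666.5 + 4P.
Set Qd = Qs: 725 - 2.5P = 666.5 + 4P, so 58.5 = 6.5P and P* = 9.
Plugging P* into demand: Q* = 725 - 2.5(9) = 702.5.
Total expenditure = P* × Q* = 9 × 702.5 = 6322.5.

Total expenditure = 6322.5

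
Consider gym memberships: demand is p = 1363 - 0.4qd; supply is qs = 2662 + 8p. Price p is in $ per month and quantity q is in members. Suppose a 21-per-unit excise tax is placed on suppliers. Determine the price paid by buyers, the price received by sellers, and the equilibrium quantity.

p_b = 87, p_s = 66, q = 3190

Rewriting in direct form: qd = 3407.5 - 2.5p.
Suppliers keep p_s = p_b - 21 per unit, so supply in terms of the buyer price is qs = 2494 + 8p_b.
Market clearing requires 3407.5 - 2.5p_b = 2494 + 8p_b; hence 913.5 = 10.5p_b and p_b = 87.
Then p_s = 87 - 21 = 66 and q = 3407.5 - 2.5(87) = 3190.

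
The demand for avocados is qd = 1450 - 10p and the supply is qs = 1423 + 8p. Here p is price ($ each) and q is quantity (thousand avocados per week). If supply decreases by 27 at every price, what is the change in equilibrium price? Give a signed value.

The market clears where 1450 - 10p = 1423 + 8p. Rearranging, 18p = 27, hence p* = 1.5.
Plugging p* into demand: q* = 1450 - 10(1.5) = 1435.
After the shift, supply is qs = 1396 + 8p.
New equilibrium: 54 = 18p, so p = 3 and q = 1420.
Δp = 3 - 1.5 = 1.5.

Δp = 1.5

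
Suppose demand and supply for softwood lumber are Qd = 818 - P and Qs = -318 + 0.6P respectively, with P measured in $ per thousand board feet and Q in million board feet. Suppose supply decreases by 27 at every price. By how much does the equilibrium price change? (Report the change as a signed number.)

ΔP = 16.875

At equilibrium Qd = Qs, so 818 - P = -318 + 0.6P; collecting terms, 1136 = 1.6P and P* = 710.
Then Q* = 818 - 710 = 108.
After the shift, supply is Qs = -345 + 0.6P.
New equilibrium: 1163 = 1.6P, so P = 726.875 and Q = 91.125.
ΔP = 726.875 - 710 = 16.875.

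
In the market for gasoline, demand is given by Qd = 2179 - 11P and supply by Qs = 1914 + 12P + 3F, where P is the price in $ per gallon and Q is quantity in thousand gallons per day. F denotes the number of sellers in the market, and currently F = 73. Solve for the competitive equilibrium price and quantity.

With F = 73, supply is Qs = 2133 + 12P.
The market clears where 2179 - 11P = 2133 + 12P. Rearranging, 23P = 46, hence P* = 2.
Then Q* = 2179 - 11(2) = 2157.

P* = 2, Q* = 2157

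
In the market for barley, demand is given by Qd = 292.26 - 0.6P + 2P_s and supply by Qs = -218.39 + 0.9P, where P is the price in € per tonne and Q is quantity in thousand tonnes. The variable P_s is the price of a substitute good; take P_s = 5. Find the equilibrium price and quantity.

With P_s = 5, demand is Qd = 302.26 - 0.6P.
At equilibrium Qd = Qs, so 302.26 - 0.6P = -218.39 + 0.9P; collecting terms, 520.65 = 1.5P and P* = 347.1.
From the demand curve, Q* = 302.26 - 0.6(347.1) = 94.

P* = 347.1, Q* = 94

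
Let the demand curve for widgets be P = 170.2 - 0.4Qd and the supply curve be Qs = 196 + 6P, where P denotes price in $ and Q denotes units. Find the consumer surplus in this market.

Inverting to quantity form: Qd = 425.5 - 2.5P.
Equating demand and supply, 425.5 - 2.5P = 196 + 6P gives 8.5P = 229.5, so P* = 27.
Plugging P* into demand: Q* = 425.5 - 2.5(27) = 358.
Demand choke price (Qd = 0): P = 425.5/2.5 = 170.2. Consumer surplus = ½ × (170.2 - 27) × 358 = 25632.8.

Consumer surplus = 25632.8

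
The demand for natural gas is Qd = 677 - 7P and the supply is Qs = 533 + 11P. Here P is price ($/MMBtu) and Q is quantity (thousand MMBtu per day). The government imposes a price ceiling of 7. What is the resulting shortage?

Shortage = 18

At P = 7: Qd = 628 and Qs = 610.
Shortage = Qd - Qs = 628 - 610 = 18.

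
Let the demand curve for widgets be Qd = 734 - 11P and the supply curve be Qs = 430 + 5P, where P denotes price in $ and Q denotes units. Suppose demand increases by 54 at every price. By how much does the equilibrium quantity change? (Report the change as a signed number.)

ΔQ = 16.875

At equilibrium Qd = Qs, so 734 - 11P = 430 + 5P; collecting terms, 304 = 16P and P* = 19.
From the demand curve, Q* = 734 - 11(19) = 525.
After the shift, demand is Qd = 788 - 11P.
The new intersection has 358 = 16P, i.e. P = 22.375, Q = 541.875.
ΔQ = 541.875 - 525 = 16.875.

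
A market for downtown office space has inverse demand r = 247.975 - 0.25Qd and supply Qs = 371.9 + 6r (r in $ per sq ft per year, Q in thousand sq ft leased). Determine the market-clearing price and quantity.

r* = 62, Q* = 743.9

Inverting to quantity form: Qd = 991.9 - 4r.
Equating demand and supply, 991.9 - 4r = 371.9 + 6r gives 10r = 620, so r* = 62.
Plugging r* into demand: Q* = 991.9 - 4(62) = 743.9.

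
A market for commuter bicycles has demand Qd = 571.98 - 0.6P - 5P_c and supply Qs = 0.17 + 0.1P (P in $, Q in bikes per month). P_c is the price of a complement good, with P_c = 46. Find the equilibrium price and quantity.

With P_c = 46, demand is Qd = 341.98 - 0.6P.
Set Qd = Qs: 341.98 - 0.6P = 0.17 + 0.1P, so 341.81 = 0.7P and P* = 488.3.
From the demand curve, Q* = 341.98 - 0.6(488.3) = 49.

P* = 488.3, Q* = 49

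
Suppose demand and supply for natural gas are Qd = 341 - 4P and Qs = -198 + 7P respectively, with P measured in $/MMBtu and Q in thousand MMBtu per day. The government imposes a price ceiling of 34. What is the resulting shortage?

Shortage = 165

With P fixed at 34, quantity demanded is 205 and quantity supplied is 40.
Shortage = Qd - Qs = 205 - 40 = 165.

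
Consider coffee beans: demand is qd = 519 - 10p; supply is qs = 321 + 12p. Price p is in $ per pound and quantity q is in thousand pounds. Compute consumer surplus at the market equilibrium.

Consumer surplus = 9202.05

Set qd = qs: 519 - 10p = 321 + 12p, so 198 = 22p and p* = 9.
Substitute back: q* = 519 - 10(9) = 429.
Demand choke price (qd = 0): p = 519/10 = 51.9. Consumer surplus = ½ × (51.9 - 9) × 429 = 9202.05.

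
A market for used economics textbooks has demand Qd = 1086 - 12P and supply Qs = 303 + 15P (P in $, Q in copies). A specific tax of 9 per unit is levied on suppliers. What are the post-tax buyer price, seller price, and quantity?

With a tax of 9 on suppliers, they supply based on the net price P_s = P_b - 9, so Qs = 168 + 15P_b.
Market clearing requires 1086 - 12P_b = 168 + 15P_b; hence 918 = 27P_b and P_b = 34.
So P_s = 25 and the quantity traded is Q = 1086 - 12(34) = 678.

P_b = 34, P_s = 25, Q = 678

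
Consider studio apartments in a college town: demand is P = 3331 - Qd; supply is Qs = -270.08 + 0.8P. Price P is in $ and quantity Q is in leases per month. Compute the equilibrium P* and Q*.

Rewriting in direct form: Qd = 3331 - P.
At equilibrium Qd = Qs, so 3331 - P = -270.08 + 0.8P; collecting terms, 3601.08 = 1.8P and P* = 2000.6.
Substitute back: Q* = 3331 - 2000.6 = 1330.4.

P* = 2000.6, Q* = 1330.4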